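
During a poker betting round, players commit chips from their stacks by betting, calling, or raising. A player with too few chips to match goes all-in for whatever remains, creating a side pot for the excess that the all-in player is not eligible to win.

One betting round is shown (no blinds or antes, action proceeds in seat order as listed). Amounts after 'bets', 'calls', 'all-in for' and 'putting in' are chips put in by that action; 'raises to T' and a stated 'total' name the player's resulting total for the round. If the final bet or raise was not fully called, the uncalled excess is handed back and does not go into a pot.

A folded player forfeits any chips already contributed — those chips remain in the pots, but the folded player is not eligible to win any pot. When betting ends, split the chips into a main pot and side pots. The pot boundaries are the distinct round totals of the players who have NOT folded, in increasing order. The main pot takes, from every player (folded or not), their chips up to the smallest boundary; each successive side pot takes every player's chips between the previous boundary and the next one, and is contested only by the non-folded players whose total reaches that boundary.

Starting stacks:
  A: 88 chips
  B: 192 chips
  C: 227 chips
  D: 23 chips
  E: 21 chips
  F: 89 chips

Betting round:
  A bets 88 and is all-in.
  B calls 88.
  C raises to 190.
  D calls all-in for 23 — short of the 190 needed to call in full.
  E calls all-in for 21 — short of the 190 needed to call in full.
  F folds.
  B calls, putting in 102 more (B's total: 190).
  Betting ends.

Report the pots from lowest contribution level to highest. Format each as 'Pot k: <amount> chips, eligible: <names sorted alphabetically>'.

Contributions: A=88, B=190, C=190, D=23, E=21
Folded: F
Pot levels (distinct totals of non-folded players): 21, 23, 88, 190
Layer 1-21: 21 each from A, B, C, D, E = 21*5 = 105 chips; eligible A, B, C, D, E
Layer 22-23: 2 each from A, B, C, D = 2*4 = 8 chips; eligible A, B, C, D
Layer 24-88: 65 each from A, B, C = 65*3 = 195 chips; eligible A, B, C
Layer 89-190: 102 each from B, C = 102*2 = 204 chips; eligible B, C

Pot 1: 105 chips, eligible: A, B, C, D, E
Pot 2: 8 chips, eligible: A, B, C, D
Pot 3: 195 chips, eligible: A, B, C
Pot 4: 204 chips, eligible: B, C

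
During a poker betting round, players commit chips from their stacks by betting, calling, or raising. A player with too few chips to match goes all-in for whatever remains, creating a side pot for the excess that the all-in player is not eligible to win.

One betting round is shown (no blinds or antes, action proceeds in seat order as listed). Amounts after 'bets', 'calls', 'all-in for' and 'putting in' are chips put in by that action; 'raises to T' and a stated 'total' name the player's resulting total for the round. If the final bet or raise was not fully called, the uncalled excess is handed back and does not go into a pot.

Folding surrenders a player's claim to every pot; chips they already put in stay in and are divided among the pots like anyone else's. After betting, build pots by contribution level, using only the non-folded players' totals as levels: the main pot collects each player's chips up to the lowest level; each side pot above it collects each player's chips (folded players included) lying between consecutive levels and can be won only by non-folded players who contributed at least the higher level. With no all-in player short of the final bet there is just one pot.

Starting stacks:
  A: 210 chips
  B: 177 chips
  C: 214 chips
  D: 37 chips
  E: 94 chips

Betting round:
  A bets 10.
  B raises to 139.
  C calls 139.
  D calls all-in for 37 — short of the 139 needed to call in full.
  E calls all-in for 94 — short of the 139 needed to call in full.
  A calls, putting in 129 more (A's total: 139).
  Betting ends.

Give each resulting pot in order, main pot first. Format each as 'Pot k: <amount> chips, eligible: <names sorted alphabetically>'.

Contributions: A=139, B=139, C=139, D=37, E=94
Pot levels (distinct totals of non-folded players): 37, 94, 139
Layer 1-37: 37 each from A, B, C, D, E = 37*5 = 185 chips; eligible A, B, C, D, E
Layer 38-94: 57 each from A, B, C, E = 57*4 = 228 chips; eligible A, B, C, E
Layer 95-139: 45 each from A, B, C = 45*3 = 135 chips; eligible A, B, C

Pot 1: 185 chips, eligible: A, B, C, D, E
Pot 2: 228 chips, eligible: A, B, C, E
Pot 3: 135 chips, eligible: A, B, C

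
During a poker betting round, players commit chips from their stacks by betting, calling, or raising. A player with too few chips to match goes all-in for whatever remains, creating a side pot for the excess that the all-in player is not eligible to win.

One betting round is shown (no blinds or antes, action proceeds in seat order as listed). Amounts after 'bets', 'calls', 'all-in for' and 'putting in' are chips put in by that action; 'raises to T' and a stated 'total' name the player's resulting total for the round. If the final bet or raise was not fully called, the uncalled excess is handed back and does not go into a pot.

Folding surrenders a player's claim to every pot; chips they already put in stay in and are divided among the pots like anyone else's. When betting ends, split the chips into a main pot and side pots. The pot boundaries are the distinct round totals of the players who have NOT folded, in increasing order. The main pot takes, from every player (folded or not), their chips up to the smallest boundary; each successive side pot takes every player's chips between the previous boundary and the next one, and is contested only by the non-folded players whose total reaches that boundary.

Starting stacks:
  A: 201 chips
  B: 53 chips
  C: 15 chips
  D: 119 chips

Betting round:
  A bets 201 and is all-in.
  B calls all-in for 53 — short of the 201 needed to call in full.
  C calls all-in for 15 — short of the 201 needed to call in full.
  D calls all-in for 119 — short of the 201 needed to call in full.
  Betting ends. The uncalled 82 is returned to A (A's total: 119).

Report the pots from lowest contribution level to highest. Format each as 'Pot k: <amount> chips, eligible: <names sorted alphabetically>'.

Contributions (after 82 returned to A): A=119, B=53, C=15, D=119
Pot levels (distinct totals of non-folded players): 15, 53, 119
Layer 1-15: 15 each from A, B, C, D = 15*4 = 60 chips; eligible A, B, C, D
Layer 16-53: 38 each from A, B, D = 38*3 = 114 chips; eligible A, B, D
Layer 54-119: 66 each from A, D = 66*2 = 132 chips; eligible A, D

Pot 1: 60 chips, eligible: A, B, C, D
Pot 2: 114 chips, eligible: A, B, D
Pot 3: 132 chips, eligible: A, D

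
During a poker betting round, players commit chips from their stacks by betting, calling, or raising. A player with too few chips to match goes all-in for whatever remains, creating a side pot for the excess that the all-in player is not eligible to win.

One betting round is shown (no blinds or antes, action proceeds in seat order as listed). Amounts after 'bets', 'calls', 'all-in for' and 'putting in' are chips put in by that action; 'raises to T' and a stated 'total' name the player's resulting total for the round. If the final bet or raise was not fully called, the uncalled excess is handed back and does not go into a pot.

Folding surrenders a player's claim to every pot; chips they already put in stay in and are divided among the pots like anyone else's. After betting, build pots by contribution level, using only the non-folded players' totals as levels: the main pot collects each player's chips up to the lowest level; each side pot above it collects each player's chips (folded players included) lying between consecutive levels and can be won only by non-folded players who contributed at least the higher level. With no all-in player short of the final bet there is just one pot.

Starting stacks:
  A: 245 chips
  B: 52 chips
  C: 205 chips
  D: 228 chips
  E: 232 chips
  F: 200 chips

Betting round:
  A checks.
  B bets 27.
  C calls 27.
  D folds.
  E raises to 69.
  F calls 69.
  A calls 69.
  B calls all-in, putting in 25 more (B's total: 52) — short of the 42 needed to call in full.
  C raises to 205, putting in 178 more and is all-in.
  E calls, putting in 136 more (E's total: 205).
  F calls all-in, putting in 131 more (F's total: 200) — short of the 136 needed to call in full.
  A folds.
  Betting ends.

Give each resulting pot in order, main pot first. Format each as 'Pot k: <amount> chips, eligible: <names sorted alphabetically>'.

Contributions: A=69, B=52, C=205, E=205, F=200
Folded: A, D
Pot levels (distinct totals of non-folded players): 52, 200, 205
Layer 1-52: 52 each from A, B, C, E, F = 52*5 = 260 chips; eligible B, C, E, F
Layer 53-200: A 17 + C 148 + E 148 + F 148 = 461 chips; eligible C, E, F
Layer 201-205: 5 each from C, E = 5*2 = 10 chips; eligible C, E

Pot 1: 260 chips, eligible: B, C, E, F
Pot 2: 461 chips, eligible: C, E, F
Pot 3: 10 chips, eligible: C, E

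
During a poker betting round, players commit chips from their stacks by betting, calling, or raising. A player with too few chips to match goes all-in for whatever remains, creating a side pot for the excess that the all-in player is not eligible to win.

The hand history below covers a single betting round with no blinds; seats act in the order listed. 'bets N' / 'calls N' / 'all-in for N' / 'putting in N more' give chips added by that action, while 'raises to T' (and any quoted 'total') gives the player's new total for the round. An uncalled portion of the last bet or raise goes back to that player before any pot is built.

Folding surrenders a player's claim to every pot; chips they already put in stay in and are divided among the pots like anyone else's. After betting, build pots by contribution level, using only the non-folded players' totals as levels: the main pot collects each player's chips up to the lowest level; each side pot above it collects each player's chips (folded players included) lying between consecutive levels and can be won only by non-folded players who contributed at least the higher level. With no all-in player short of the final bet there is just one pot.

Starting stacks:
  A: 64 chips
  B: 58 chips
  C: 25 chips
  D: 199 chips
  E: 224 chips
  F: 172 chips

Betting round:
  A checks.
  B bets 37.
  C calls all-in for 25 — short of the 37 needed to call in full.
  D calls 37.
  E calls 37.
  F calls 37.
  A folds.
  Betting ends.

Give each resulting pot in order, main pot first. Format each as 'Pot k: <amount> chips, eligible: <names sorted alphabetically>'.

Contributions: B=37, C=25, D=37, E=37, F=37
Folded: A
Pot levels (distinct totals of non-folded players): 25, 37
Layer 1-25: 25 each from B, C, D, E, F = 25*5 = 125 chips; eligible B, C, D, E, F
Layer 26-37: 12 each from B, D, E, F = 12*4 = 48 chips; eligible B, D, E, F

Pot 1: 125 chips, eligible: B, C, D, E, F
Pot 2: 48 chips, eligible: B, D, E, F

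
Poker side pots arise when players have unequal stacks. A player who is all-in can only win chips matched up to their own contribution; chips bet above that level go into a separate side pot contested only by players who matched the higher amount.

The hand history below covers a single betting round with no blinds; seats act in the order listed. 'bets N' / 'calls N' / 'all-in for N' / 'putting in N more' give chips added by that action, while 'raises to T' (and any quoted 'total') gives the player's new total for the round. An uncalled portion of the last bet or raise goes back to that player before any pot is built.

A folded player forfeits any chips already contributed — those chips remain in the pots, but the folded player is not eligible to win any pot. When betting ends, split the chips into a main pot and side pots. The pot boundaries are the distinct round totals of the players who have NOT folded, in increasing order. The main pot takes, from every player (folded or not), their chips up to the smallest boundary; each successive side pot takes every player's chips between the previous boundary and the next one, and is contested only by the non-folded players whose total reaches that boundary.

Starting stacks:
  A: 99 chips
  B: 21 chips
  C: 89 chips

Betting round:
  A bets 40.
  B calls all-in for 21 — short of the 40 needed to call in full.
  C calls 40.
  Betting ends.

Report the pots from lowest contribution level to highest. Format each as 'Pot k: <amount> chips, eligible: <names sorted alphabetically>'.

Contributions: A=40, B=21, C=40
Pot levels (distinct totals of non-folded players): 21, 40
Layer 1-21: 21 each from A, B, C = 21*3 = 63 chips; eligible A, B, C
Layer 22-40: 19 each from A, C = 19*2 = 38 chips; eligible A, C

Pot 1: 63 chips, eligible: A, B, C
Pot 2: 38 chips, eligible: A, C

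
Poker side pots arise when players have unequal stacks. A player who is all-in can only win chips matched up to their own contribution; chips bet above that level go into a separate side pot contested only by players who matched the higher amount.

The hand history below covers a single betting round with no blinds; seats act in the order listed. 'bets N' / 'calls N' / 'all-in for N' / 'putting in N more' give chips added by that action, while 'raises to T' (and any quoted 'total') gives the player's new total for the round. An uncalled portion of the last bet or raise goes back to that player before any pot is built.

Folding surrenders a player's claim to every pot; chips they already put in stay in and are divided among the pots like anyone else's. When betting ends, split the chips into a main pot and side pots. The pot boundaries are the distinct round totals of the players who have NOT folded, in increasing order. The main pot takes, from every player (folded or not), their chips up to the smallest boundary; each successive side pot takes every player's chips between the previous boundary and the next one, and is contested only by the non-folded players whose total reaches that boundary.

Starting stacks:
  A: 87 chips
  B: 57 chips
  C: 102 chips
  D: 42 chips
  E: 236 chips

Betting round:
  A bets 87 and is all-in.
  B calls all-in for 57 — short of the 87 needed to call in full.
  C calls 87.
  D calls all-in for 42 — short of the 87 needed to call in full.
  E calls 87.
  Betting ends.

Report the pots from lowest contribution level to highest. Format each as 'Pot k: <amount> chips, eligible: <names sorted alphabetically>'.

Contributions: A=87, B=57, C=87, D=42, E=87
Pot levels (distinct totals of non-folded players): 42, 57, 87
Layer 1-42: 42 each from A, B, C, D, E = 42*5 = 210 chips; eligible A, B, C, D, E
Layer 43-57: 15 each from A, B, C, E = 15*4 = 60 chips; eligible A, B, C, E
Layer 58-87: 30 each from A, C, E = 30*3 = 90 chips; eligible A, C, E

Pot 1: 210 chips, eligible: A, B, C, D, E
Pot 2: 60 chips, eligible: A, B, C, E
Pot 3: 90 chips, eligible: A, C, E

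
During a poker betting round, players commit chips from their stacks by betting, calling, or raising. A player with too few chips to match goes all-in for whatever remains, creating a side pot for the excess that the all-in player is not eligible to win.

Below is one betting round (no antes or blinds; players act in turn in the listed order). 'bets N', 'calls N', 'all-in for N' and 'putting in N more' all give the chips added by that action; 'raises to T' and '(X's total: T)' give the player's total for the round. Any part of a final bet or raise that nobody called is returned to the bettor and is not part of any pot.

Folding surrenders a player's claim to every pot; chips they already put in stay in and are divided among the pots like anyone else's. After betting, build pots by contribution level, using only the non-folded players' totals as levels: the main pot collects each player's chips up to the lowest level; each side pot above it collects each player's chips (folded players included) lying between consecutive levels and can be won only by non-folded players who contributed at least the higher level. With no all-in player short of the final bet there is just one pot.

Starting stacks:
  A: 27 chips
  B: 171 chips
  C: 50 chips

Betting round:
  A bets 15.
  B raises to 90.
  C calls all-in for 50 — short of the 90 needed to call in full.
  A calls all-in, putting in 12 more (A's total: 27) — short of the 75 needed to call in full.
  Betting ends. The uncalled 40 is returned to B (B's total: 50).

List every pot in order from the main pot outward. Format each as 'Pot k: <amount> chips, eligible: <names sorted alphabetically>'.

Contributions (after 40 returned to B): A=27, B=50, C=50
Pot levels (distinct totals of non-folded players): 27, 50
Layer 1-27: 27 each from A, B, C = 27*3 = 81 chips; eligible A, B, C
Layer 28-50: 23 each from B, C = 23*2 = 46 chips; eligible B, C

Pot 1: 81 chips, eligible: A, B, C
Pot 2: 46 chips, eligible: B, C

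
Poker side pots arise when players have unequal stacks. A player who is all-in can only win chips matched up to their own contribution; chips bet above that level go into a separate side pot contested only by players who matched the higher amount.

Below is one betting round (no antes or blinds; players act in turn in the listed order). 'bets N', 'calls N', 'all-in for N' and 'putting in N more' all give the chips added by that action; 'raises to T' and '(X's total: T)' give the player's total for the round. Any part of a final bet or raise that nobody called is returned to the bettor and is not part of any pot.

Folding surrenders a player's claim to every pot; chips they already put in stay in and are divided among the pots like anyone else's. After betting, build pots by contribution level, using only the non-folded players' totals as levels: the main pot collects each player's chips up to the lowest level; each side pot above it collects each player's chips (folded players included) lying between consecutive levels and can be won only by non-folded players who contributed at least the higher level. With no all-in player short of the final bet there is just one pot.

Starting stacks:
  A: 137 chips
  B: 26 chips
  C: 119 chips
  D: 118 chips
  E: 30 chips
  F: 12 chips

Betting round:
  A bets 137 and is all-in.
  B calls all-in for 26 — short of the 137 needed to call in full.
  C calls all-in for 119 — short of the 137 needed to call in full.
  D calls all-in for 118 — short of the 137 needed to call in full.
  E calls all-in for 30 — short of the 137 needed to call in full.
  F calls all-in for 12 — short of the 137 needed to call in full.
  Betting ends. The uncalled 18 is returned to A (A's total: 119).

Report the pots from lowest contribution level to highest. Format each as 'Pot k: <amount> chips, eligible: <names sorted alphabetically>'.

Pot 1: 72 chips, eligible: A, B, C, D, E, F
Pot 2: 70 chips, eligible: A, B, C, D, E
Pot 3: 16 chips, eligible: A, C, D, E
Pot 4: 264 chips, eligible: A, C, D
Pot 5: 2 chips, eligible: A, C

Derivation:
Contributions (after 18 returned to A): A=119, B=26, C=119, D=118, E=30, F=12
Pot levels (distinct totals of non-folded players): 12, 26, 30, 118, 119
Layer 1-12: 12 each from A, B, C, D, E, F = 12*6 = 72 chips; eligible A, B, C, D, E, F
Layer 13-26: 14 each from A, B, C, D, E = 14*5 = 70 chips; eligible A, B, C, D, E
Layer 27-30: 4 each from A, C, D, E = 4*4 = 16 chips; eligible A, C, D, E
Layer 31-118: 88 each from A, C, D = 88*3 = 264 chips; eligible A, C, D
Layer 119-119: 1 each from A, C = 1*2 = 2 chips; eligible A, C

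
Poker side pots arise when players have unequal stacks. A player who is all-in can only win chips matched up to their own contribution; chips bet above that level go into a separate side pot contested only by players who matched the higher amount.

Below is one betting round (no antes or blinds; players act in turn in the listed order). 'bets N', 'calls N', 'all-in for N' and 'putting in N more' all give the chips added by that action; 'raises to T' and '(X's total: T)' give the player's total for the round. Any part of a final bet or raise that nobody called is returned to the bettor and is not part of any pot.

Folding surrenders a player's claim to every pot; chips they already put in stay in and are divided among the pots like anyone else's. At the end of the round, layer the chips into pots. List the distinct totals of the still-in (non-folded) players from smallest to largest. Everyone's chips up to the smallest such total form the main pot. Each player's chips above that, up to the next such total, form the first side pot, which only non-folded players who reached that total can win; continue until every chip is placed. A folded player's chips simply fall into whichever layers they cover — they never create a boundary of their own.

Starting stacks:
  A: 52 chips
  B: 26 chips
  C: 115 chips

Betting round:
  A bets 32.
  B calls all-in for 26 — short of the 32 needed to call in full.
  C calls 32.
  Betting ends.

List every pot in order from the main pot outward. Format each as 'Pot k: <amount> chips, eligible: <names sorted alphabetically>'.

Contributions: A=32, B=26, C=32
Pot levels (distinct totals of non-folded players): 26, 32
Layer 1-26: 26 each from A, B, C = 26*3 = 78 chips; eligible A, B, C
Layer 27-32: 6 each from A, C = 6*2 = 12 chips; eligible A, C

Pot 1: 78 chips, eligible: A, B, C
Pot 2: 12 chips, eligible: A, C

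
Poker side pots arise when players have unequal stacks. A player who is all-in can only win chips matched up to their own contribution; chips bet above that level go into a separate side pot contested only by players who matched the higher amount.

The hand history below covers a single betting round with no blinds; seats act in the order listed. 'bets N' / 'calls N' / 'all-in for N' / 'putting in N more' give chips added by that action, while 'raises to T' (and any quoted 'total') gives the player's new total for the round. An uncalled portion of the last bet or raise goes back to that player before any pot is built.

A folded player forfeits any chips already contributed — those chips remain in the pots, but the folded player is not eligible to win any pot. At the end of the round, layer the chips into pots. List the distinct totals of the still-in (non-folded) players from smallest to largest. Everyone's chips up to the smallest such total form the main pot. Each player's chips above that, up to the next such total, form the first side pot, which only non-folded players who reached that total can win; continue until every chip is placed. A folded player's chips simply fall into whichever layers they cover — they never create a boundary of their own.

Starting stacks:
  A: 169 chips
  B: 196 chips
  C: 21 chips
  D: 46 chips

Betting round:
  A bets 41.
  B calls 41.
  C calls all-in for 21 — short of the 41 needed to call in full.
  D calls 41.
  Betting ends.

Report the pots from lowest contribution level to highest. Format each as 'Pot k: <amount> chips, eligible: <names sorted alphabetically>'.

Contributions: A=41, B=41, C=21, D=41
Pot levels (distinct totals of non-folded players): 21, 41
Layer 1-21: 21 each from A, B, C, D = 21*4 = 84 chips; eligible A, B, C, D
Layer 22-41: 20 each from A, B, D = 20*3 = 60 chips; eligible A, B, D

Pot 1: 84 chips, eligible: A, B, C, D
Pot 2: 60 chips, eligible: A, B, D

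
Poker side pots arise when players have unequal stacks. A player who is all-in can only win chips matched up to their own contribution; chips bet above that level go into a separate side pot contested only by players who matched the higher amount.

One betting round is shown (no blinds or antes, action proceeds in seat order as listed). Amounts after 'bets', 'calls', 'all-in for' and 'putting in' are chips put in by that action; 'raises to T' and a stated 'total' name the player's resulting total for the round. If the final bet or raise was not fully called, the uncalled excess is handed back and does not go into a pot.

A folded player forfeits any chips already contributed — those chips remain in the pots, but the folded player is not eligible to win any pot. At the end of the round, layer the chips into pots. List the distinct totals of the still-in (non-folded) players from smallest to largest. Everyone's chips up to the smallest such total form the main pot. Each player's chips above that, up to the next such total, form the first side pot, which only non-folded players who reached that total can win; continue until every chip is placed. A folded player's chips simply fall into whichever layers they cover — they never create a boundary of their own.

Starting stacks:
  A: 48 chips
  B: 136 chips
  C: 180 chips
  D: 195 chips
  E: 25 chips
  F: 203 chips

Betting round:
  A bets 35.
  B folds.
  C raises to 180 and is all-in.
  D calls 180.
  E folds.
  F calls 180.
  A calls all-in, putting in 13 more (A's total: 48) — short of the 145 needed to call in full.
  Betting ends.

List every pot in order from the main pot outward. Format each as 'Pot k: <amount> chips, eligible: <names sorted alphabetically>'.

Contributions: A=48, C=180, D=180, F=180
Folded: B, E
Pot levels (distinct totals of non-folded players): 48, 180
Layer 1-48: 48 each from A, C, D, F = 48*4 = 192 chips; eligible A, C, D, F
Layer 49-180: 132 each from C, D, F = 132*3 = 396 chips; eligible C, D, F

Pot 1: 192 chips, eligible: A, C, D, F
Pot 2: 396 chips, eligible: C, D, F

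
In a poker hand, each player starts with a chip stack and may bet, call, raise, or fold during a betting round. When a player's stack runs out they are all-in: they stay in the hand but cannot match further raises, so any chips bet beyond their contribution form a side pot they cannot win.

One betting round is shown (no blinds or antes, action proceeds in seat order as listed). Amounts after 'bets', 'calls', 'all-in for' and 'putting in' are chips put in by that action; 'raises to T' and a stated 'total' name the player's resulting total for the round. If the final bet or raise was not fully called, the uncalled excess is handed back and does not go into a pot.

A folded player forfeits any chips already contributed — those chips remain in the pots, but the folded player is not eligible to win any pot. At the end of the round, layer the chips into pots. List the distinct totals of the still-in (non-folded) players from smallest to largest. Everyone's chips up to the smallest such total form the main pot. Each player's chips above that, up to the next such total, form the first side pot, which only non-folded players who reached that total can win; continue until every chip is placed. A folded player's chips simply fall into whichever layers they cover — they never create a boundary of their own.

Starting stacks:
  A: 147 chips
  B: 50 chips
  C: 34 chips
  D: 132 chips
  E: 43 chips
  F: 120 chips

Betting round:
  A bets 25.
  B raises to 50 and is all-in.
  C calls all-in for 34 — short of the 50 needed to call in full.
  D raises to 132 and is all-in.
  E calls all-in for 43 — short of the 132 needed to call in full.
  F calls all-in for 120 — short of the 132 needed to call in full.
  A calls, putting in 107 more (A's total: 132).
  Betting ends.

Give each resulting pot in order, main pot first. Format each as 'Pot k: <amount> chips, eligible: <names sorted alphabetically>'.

Pot 1: 204 chips, eligible: A, B, C, D, E, F
Pot 2: 45 chips, eligible: A, B, D, E, F
Pot 3: 28 chips, eligible: A, B, D, F
Pot 4: 210 chips, eligible: A, D, F
Pot 5: 24 chips, eligible: A, D

Derivation:
Contributions: A=132, B=50, C=34, D=132, E=43, F=120
Pot levels (distinct totals of non-folded players): 34, 43, 50, 120, 132
Layer 1-34: 34 each from A, B, C, D, E, F = 34*6 = 204 chips; eligible A, B, C, D, E, F
Layer 35-43: 9 each from A, B, D, E, F = 9*5 = 45 chips; eligible A, B, D, E, F
Layer 44-50: 7 each from A, B, D, F = 7*4 = 28 chips; eligible A, B, D, F
Layer 51-120: 70 each from A, D, F = 70*3 = 210 chips; eligible A, D, F
Layer 121-132: 12 each from A, D = 12*2 = 24 chips; eligible A, D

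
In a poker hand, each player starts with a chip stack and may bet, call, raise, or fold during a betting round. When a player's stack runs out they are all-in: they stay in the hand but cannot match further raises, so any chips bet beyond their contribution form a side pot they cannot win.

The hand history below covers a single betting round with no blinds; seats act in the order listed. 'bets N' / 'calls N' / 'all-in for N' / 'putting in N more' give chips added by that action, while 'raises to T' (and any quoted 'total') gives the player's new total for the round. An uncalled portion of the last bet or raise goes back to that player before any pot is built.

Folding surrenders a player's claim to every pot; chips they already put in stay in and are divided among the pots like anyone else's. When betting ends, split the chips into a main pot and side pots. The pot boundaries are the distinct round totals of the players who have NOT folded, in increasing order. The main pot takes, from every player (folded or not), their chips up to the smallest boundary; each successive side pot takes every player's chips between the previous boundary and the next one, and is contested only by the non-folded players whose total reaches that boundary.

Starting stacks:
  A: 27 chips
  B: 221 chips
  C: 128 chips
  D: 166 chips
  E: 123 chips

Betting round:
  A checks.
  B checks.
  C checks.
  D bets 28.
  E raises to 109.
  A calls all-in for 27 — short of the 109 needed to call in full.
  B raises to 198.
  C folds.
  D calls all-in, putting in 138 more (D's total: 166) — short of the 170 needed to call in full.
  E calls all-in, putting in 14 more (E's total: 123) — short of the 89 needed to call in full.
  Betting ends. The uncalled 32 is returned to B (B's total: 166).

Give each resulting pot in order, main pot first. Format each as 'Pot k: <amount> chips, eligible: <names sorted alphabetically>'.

Pot 1: 108 chips, eligible: A, B, D, E
Pot 2: 288 chips, eligible: B, D, E
Pot 3: 86 chips, eligible: B, D

Derivation:
Contributions (after 32 returned to B): A=27, B=166, D=166, E=123
Folded: C
Pot levels (distinct totals of non-folded players): 27, 123, 166
Layer 1-27: 27 each from A, B, D, E = 27*4 = 108 chips; eligible A, B, D, E
Layer 28-123: 96 each from B, D, E = 96*3 = 288 chips; eligible B, D, E
Layer 124-166: 43 each from B, D = 43*2 = 86 chips; eligible B, D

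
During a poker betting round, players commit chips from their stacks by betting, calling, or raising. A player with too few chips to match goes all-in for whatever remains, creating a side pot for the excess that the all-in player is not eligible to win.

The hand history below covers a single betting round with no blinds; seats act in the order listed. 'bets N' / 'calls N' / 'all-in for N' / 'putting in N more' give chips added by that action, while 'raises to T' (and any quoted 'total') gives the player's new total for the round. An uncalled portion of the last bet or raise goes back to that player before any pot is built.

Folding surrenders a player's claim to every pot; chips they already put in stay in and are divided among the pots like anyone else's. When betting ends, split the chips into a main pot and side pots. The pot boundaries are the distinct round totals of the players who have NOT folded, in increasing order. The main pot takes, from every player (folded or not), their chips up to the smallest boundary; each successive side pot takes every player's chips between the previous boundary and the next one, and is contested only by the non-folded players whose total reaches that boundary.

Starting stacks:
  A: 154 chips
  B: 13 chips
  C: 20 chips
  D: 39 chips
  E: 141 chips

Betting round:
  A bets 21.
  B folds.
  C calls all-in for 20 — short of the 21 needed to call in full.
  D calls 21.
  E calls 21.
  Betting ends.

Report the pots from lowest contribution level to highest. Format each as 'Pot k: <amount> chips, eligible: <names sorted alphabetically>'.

Contributions: A=21, C=20, D=21, E=21
Folded: B
Pot levels (distinct totals of non-folded players): 20, 21
Layer 1-20: 20 each from A, C, D, E = 20*4 = 80 chips; eligible A, C, D, E
Layer 21-21: 1 each from A, D, E = 1*3 = 3 chips; eligible A, D, E

Pot 1: 80 chips, eligible: A, C, D, E
Pot 2: 3 chips, eligible: A, D, E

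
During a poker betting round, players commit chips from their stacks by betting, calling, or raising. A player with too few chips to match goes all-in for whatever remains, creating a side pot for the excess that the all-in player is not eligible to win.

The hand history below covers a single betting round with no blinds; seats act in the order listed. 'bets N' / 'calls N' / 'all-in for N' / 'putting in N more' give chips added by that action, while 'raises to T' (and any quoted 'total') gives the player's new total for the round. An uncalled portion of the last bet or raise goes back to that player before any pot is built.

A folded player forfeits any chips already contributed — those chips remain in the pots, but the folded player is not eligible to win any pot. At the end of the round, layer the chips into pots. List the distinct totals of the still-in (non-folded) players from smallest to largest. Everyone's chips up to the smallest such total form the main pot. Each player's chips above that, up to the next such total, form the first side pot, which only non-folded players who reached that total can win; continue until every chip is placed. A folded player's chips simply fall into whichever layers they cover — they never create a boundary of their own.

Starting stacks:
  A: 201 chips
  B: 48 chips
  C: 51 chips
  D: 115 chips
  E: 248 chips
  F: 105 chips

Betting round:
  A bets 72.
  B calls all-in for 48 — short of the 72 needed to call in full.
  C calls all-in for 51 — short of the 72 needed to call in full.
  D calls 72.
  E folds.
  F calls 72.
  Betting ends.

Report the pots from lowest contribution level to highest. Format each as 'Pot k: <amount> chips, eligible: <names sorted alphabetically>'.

Pot 1: 240 chips, eligible: A, B, C, D, F
Pot 2: 12 chips, eligible: A, C, D, F
Pot 3: 63 chips, eligible: A, D, F

Derivation:
Contributions: A=72, B=48, C=51, D=72, F=72
Folded: E
Pot levels (distinct totals of non-folded players): 48, 51, 72
Layer 1-48: 48 each from A, B, C, D, F = 48*5 = 240 chips; eligible A, B, C, D, F
Layer 49-51: 3 each from A, C, D, F = 3*4 = 12 chips; eligible A, C, D, F
Layer 52-72: 21 each from A, D, F = 21*3 = 63 chips; eligible A, D, F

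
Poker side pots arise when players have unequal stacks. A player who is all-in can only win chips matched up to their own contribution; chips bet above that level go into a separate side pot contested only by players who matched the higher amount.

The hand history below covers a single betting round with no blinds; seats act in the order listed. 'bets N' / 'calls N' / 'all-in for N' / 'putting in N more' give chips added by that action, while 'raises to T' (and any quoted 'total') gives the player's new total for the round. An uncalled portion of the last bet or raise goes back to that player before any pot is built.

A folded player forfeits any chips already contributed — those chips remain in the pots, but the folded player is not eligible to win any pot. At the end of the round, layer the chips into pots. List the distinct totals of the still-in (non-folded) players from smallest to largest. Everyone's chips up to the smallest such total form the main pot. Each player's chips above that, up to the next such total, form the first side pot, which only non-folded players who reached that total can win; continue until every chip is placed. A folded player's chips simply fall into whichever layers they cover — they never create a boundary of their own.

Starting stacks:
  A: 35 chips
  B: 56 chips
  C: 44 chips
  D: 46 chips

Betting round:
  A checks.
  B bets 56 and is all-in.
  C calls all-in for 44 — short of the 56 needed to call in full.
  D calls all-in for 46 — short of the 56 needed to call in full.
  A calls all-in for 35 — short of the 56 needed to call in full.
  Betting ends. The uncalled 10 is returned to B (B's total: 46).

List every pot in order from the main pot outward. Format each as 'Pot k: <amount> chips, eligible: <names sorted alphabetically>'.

Pot 1: 140 chips, eligible: A, B, C, D
Pot 2: 27 chips, eligible: B, C, D
Pot 3: 4 chips, eligible: B, D

Derivation:
Contributions (after 10 returned to B): A=35, B=46, C=44, D=46
Pot levels (distinct totals of non-folded players): 35, 44, 46
Layer 1-35: 35 each from A, B, C, D = 35*4 = 140 chips; eligible A, B, C, D
Layer 36-44: 9 each from B, C, D = 9*3 = 27 chips; eligible B, C, D
Layer 45-46: 2 each from B, D = 2*2 = 4 chips; eligible B, D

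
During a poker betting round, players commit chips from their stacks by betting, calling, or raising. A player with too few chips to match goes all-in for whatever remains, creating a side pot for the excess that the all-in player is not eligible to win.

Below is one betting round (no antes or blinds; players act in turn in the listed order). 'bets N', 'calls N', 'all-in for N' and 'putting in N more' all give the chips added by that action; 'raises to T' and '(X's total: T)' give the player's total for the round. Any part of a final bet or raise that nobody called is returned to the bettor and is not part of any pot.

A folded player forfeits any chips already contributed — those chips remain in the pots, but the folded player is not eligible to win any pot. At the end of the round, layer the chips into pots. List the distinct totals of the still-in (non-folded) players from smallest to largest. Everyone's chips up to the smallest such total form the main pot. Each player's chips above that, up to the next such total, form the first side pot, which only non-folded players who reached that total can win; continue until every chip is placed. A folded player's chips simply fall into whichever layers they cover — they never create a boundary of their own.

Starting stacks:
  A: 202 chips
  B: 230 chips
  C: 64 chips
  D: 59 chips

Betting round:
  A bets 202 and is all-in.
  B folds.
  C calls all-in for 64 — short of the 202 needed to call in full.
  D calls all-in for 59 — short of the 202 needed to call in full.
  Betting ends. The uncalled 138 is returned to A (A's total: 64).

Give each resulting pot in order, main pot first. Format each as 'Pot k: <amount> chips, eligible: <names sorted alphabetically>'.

Contributions (after 138 returned to A): A=64, C=64, D=59
Folded: B
Pot levels (distinct totals of non-folded players): 59, 64
Layer 1-59: 59 each from A, C, D = 59*3 = 177 chips; eligible A, C, D
Layer 60-64: 5 each from A, C = 5*2 = 10 chips; eligible A, C

Pot 1: 177 chips, eligible: A, C, D
Pot 2: 10 chips, eligible: A, C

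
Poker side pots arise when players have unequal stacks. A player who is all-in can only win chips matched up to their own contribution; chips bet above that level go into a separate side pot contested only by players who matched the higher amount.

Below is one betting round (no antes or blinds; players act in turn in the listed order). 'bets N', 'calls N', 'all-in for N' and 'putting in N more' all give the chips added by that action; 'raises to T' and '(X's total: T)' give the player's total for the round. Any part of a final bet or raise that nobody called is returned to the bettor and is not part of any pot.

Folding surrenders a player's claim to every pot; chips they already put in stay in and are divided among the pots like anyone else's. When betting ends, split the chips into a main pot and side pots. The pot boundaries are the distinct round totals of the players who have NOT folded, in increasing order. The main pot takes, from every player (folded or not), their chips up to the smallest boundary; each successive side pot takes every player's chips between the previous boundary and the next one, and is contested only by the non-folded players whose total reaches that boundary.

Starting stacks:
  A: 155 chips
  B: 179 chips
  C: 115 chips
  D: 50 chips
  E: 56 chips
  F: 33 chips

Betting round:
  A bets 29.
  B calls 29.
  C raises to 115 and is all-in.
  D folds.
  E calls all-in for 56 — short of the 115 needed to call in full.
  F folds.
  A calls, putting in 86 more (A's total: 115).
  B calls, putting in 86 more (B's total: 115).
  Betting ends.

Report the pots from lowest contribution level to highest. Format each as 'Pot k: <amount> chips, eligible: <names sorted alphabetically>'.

Pot 1: 224 chips, eligible: A, B, C, E
Pot 2: 177 chips, eligible: A, B, C

Derivation:
Contributions: A=115, B=115, C=115, E=56
Folded: D, F
Pot levels (distinct totals of non-folded players): 56, 115
Layer 1-56: 56 each from A, B, C, E = 56*4 = 224 chips; eligible A, B, C, E
Layer 57-115: 59 each from A, B, C = 59*3 = 177 chips; eligible A, B, C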